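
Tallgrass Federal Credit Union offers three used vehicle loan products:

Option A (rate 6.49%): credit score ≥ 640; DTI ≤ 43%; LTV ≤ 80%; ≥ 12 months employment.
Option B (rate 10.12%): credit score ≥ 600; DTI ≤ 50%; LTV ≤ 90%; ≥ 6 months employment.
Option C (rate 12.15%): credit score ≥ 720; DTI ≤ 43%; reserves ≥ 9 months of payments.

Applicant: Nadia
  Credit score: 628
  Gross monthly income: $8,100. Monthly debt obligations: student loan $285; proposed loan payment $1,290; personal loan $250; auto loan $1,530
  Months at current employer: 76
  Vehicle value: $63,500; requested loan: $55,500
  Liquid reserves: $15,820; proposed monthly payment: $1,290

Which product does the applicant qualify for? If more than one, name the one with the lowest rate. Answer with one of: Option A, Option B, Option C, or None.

Option B

Total debts = (285 + 1,290 + 250 + 1,530) = 3,355; DTI = 3,355/8,100 = 41.4%.
LTV = 55,500/63,500 = 87.4%.
Reserves = 15,820/1,290 = 12.3 months.
Option A: score 628 < 640; DTI 41.4% ≤ 43%; LTV 87.4% > 80%; employment 76 ≥ 12 mo → does not qualify.
Option B: score 628 ≥ 600; DTI 41.4% ≤ 50%; LTV 87.4% ≤ 90%; employment 76 ≥ 6 mo → qualifies.
Option C: score 628 < 720; DTI 41.4% ≤ 43%; reserves 12.3 ≥ 9 mo → does not qualify.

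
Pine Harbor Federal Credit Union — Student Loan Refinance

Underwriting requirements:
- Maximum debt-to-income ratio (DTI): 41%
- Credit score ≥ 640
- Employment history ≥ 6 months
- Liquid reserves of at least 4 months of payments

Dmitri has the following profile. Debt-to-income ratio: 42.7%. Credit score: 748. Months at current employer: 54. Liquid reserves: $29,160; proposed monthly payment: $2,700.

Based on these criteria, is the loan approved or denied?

DTI 42.7% is over the 41% limit
Credit score 748 ≥ 640 (meets)
Employment 54 ≥ 6 months
Reserves = 29,160/2,700 = 10.8 months ≥ 4
Fails on DTI.

Denied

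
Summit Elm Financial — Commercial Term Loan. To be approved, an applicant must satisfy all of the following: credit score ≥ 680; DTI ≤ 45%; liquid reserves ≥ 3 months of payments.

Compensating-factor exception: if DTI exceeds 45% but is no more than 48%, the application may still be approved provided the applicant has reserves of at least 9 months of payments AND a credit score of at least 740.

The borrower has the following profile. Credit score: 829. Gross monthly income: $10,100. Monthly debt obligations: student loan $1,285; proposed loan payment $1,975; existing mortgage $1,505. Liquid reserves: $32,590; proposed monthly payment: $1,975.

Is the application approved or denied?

Credit score 829 ≥ 680 (meets base)
Total debts = (1,285 + 1,975 + 1,505) = 4,765. DTI = 4,765/10,100 = 47.2% > 45% — standard DTI limit exceeded.
Liquid reserves cover 32,590/1,975 = 16.5 months — ≥ 3 required
47.2% falls in the override range (45%–48%), so the compensating-factor test applies.
Override check — reserves: 16.5 mo (ok); score: 829 (ok).
Both compensating conditions met → exception applies.

Approved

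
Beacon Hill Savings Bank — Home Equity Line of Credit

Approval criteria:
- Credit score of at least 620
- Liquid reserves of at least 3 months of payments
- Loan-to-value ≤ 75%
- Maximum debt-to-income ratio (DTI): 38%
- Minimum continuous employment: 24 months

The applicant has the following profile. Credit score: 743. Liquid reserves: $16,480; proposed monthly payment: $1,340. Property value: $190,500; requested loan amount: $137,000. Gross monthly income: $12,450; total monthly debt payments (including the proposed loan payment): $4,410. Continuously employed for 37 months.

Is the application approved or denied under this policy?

Credit score 743 ≥ 620 (meets)
Reserves = 16,480/1,340 = 12.3 months ≥ 3
Loan-to-value = 137,000/190,500 = 71.9% — pass (75% max)
Debt-to-income = 4,410/12,450 = 35.4% — meets 38% limit
Employment 37 ≥ 24 months
All criteria satisfied.

Approved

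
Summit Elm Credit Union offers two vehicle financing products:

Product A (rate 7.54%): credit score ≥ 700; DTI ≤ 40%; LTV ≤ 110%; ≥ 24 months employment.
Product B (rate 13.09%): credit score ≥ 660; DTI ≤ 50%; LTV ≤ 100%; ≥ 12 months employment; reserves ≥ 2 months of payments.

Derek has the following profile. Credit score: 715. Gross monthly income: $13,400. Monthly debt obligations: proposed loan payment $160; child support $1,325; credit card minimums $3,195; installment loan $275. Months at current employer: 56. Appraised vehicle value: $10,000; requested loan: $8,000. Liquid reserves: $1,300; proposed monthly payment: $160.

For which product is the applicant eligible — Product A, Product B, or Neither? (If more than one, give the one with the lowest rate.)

Product A

Total debts = (160 + 1,325 + 3,195 + 275) = 4,955; DTI = 4,955/13,400 = 37%.
LTV = 8,000/10,000 = 80%.
Reserves = 1,300/160 = 8.1 months.
Product A: score 715 ≥ 700; DTI 37% ≤ 40%; LTV 80% ≤ 110%; employment 56 ≥ 24 mo → qualifies.
Product B: score 715 ≥ 660; DTI 37% ≤ 50%; LTV 80% ≤ 100%; employment 56 ≥ 12 mo; reserves 8.1 ≥ 2 mo → qualifies.
Qualifying: Product A, Product B. Lowest rate is 7.54% → Product A.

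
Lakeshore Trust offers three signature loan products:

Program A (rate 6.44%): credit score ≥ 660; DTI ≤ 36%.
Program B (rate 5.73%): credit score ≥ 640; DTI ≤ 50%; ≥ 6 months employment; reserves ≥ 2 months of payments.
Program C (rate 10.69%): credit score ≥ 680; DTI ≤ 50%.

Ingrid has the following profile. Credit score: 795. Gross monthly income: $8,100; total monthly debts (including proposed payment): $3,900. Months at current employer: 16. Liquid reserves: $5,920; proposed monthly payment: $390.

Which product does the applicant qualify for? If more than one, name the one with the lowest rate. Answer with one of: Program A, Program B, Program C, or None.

Program B

DTI = 3,900/8,100 = 48.1%.
Reserves = 5,920/390 = 15.2 months.
Program A: score 795 ≥ 660; DTI 48.1% > 36% → does not qualify.
Program B: score 795 ≥ 640; DTI 48.1% ≤ 50%; employment 16 ≥ 6 mo; reserves 15.2 ≥ 2 mo → qualifies.
Program C: score 795 ≥ 680; DTI 48.1% ≤ 50% → qualifies.
Qualifying: Program B, Program C. Lowest rate is 5.73% → Program B.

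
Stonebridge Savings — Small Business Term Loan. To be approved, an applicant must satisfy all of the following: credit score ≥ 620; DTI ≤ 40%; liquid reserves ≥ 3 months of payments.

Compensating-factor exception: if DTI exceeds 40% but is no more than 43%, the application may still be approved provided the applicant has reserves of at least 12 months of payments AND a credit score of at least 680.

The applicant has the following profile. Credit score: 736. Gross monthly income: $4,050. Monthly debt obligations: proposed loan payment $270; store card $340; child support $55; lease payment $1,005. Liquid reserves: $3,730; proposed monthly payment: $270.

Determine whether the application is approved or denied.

Credit score 736 ≥ 620 (meets base)
Total debts = (270 + 340 + 55 + 1,005) = 1,670. DTI: 1,670 ÷ 4,050 = 41.2%, over the 40% base limit.
Reserves = 3,730/270 = 13.8 months ≥ 3
41.2% falls in the override range (40%–43%), so the compensating-factor test applies.
Override check — reserves: 13.8 mo (ok); score: 736 (ok).
Both compensating conditions met → exception applies.

Approved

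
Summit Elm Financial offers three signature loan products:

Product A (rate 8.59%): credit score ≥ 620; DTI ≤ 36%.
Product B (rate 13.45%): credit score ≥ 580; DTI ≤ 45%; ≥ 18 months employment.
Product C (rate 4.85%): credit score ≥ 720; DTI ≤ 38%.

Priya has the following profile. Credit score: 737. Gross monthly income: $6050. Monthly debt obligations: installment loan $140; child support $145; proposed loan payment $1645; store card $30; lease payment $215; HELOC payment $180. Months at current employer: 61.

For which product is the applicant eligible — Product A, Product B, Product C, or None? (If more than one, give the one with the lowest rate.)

Total debts = (140 + 145 + 1,645 + 30 + 215 + 180) = 2,355; DTI = 2,355/6,050 = 38.9%.
Product A: score 737 ≥ 620; DTI 38.9% > 36% → does not qualify.
Product B: score 737 ≥ 580; DTI 38.9% ≤ 45%; employment 61 ≥ 18 mo → qualifies.
Product C: score 737 ≥ 720; DTI 38.9% > 38% → does not qualify.

Product B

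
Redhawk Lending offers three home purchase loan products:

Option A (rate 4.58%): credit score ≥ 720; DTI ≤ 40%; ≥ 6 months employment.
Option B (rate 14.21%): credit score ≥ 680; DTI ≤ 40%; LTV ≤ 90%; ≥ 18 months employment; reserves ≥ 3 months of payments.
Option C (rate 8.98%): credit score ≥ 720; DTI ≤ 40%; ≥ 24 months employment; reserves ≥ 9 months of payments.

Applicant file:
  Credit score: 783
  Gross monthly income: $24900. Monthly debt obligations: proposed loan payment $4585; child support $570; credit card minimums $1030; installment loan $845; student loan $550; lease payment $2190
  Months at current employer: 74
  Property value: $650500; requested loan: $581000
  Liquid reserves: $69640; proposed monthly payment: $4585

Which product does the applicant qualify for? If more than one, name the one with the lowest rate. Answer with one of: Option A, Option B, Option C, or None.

Option A

Total debts = (4,585 + 570 + 1,030 + 845 + 550 + 2,190) = 9,770; DTI = 9,770/24,900 = 39.2%.
LTV = 581,000/650,500 = 89.3%.
Reserves = 69,640/4,585 = 15.2 months.
Option A: score 783 ≥ 720; DTI 39.2% ≤ 40%; employment 74 ≥ 6 mo → qualifies.
Option B: score 783 ≥ 680; DTI 39.2% ≤ 40%; LTV 89.3% ≤ 90%; employment 74 ≥ 18 mo; reserves 15.2 ≥ 3 mo → qualifies.
Option C: score 783 ≥ 720; DTI 39.2% ≤ 40%; employment 74 ≥ 24 mo; reserves 15.2 ≥ 9 mo → qualifies.
Qualifying: Option A, Option B, Option C. Lowest rate is 4.58% → Option A.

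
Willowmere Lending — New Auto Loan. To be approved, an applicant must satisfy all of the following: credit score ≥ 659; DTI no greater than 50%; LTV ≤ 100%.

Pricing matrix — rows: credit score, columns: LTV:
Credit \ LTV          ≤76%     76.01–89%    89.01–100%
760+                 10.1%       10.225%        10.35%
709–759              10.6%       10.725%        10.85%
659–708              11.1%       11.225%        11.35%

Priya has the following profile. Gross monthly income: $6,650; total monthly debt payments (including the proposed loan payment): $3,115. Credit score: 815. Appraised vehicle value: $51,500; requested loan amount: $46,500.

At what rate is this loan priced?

Credit score 815 ≥ 659; Debt-to-income = 3,115/6,650 = 46.8% — meets 50% limit
LTV = 46,500/51,500 = 90.3% ≤ 100%
Row: 815 falls in 760+. Column: 90.3% falls in 89.01–100%. Rate = 10.35%.

10.35%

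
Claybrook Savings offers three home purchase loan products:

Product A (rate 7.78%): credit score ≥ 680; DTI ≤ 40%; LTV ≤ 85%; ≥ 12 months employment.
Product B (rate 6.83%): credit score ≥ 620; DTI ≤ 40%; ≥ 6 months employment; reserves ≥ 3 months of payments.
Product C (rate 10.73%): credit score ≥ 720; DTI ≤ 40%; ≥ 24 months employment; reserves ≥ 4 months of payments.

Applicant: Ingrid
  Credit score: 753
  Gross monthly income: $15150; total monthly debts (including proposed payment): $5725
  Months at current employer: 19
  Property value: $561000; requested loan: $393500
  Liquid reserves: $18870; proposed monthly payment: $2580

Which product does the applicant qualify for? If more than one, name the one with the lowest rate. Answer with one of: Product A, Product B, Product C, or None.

Product B

DTI = 5,725/15,150 = 37.8%.
LTV = 393,500/561,000 = 70.1%.
Reserves = 18,870/2,580 = 7.3 months.
Product A: score 753 ≥ 680; DTI 37.8% ≤ 40%; LTV 70.1% ≤ 85%; employment 19 ≥ 12 mo → qualifies.
Product B: score 753 ≥ 620; DTI 37.8% ≤ 40%; employment 19 ≥ 6 mo; reserves 7.3 ≥ 3 mo → qualifies.
Product C: score 753 ≥ 720; DTI 37.8% ≤ 40%; employment 19 < 24 mo; reserves 7.3 ≥ 4 mo → does not qualify.
Qualifying: Product A, Product B. Lowest rate is 6.83% → Product B.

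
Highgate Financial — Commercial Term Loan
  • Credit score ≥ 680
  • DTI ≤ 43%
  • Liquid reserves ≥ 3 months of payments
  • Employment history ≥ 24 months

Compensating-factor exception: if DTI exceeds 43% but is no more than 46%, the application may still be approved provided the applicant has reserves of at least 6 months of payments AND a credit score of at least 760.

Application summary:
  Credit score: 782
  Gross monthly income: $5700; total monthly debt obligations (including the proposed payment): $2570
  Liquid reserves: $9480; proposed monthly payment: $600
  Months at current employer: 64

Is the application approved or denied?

Approved

Credit score 782 ≥ 680 (meets base)
DTI = 2,570/5,700 = 45.1% > 43% — standard DTI limit exceeded.
Liquid reserves cover 9,480/600 = 15.8 months — ≥ 3 required
Employment 64 ≥ 24 months
45.1% falls in the override range (43%–46%), so the compensating-factor test applies.
Reserves 15.8 ≥ 6 months; credit score 782 ≥ 760.
Both override conditions satisfied; DTI exception granted.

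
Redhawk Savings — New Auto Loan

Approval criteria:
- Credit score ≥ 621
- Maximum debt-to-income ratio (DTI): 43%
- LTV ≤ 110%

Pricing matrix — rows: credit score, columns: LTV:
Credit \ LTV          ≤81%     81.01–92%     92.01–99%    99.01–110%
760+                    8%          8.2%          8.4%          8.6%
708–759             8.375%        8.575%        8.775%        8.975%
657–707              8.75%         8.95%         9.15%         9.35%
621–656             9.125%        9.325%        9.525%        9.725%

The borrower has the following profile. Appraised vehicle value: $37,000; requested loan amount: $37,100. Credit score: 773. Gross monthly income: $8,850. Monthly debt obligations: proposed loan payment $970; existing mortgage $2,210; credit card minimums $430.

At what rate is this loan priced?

8.6%

Credit score 773 ≥ 621; Total monthly debts = (970 + 2,210 + 430) = 3,610. Debt-to-income = 3,610/8,850 = 40.8% — meets 43% limit
LTV: 37,100 ÷ 37,000 = 100.3%, within 110% cap
Score 773 is in the 760+ band; LTV 100.3% is in the 99.01–110% band → 8.6%.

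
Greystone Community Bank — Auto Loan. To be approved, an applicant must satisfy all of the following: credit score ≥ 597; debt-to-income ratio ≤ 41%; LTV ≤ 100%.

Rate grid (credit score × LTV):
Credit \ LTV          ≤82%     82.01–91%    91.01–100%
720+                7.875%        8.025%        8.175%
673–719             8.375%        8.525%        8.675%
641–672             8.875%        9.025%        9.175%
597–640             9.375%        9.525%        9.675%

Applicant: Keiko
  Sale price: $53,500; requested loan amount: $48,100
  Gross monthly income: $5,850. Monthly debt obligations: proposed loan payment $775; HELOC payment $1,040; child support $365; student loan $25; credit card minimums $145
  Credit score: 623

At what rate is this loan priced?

9.525%

Credit score 623 ≥ 597; Total monthly debts = (775 + 1,040 + 365 + 25 + 145) = 2,350. DTI = 2,350/5,850 = 40.2% ≤ 41%
LTV = 48,100/53,500 = 89.9% ≤ 100%
Credit 623 → row 597–640; LTV 89.9% → column 82.01–91%. Grid cell → 9.525%.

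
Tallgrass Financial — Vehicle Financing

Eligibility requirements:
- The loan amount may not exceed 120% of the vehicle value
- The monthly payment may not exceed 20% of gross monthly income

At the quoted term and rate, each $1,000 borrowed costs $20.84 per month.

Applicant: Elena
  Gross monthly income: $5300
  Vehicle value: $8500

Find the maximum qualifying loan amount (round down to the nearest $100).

$10,200

Payment cap: 20% × $5,300 = $1,060/month.
At $20.84 per $1,000, that supports 1,060/20.84 × 1,000 ≈ $50,863 → $50,800.
LTV cap: 120% × $8,500 = $10,200 → $10,200.
Binding constraint: loan-to-value.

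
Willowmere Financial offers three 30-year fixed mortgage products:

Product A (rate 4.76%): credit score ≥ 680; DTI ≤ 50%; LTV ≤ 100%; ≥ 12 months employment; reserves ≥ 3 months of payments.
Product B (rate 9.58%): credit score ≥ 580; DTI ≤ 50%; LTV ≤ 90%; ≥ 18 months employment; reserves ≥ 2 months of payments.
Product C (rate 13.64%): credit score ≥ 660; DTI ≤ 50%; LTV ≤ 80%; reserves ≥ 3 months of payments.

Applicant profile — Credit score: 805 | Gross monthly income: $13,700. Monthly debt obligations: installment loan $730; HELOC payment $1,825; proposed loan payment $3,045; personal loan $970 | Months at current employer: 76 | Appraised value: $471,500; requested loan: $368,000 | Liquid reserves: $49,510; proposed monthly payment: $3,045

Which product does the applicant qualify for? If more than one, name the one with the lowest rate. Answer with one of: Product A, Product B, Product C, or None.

Product A

Total debts = (730 + 1,825 + 3,045 + 970) = 6,570; DTI = 6,570/13,700 = 48%.
LTV = 368,000/471,500 = 78%.
Reserves = 49,510/3,045 = 16.3 months.
Product A: score 805 ≥ 680; DTI 48% ≤ 50%; LTV 78% ≤ 100%; employment 76 ≥ 12 mo; reserves 16.3 ≥ 3 mo → qualifies.
Product B: score 805 ≥ 580; DTI 48% ≤ 50%; LTV 78% ≤ 90%; employment 76 ≥ 18 mo; reserves 16.3 ≥ 2 mo → qualifies.
Product C: score 805 ≥ 660; DTI 48% ≤ 50%; LTV 78% ≤ 80%; reserves 16.3 ≥ 3 mo → qualifies.
Qualifying: Product A, Product B, Product C. Lowest rate is 4.76% → Product A.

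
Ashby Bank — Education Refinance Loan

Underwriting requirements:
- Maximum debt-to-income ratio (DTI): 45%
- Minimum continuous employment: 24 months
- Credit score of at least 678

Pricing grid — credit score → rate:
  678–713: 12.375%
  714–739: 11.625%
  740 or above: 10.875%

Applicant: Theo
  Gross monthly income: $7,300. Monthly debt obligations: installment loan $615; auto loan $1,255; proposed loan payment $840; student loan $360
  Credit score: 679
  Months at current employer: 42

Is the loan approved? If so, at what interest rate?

Approved at 12.375%

Credit score 679 ≥ 678 (meets minimum)
Total monthly debts = (615 + 1,255 + 840 + 360) = 3,070. DTI: 3,070 ÷ 7,300 = 42.1%, within the 45% cap
Employment 42 ≥ 24 months
All requirements met. Score 679 falls in the 678–713 tier → 12.375%.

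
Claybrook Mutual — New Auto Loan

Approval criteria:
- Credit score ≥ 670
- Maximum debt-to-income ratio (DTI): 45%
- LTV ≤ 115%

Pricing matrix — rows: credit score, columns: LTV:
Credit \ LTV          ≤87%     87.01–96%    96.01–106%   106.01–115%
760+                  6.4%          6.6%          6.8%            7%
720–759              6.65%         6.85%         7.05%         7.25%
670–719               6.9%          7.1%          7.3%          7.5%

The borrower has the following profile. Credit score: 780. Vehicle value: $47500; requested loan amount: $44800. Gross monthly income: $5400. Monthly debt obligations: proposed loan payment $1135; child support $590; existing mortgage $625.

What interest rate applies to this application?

6.6%

Credit score 780 ≥ 670; Total monthly debts = (1,135 + 590 + 625) = 2,350. DTI: 2,350 ÷ 5,400 = 43.5%, within the 45% cap
LTV = 44,800/47,500 = 94.3% ≤ 115%
Score 780 is in the 760+ band; LTV 94.3% is in the 87.01–96% band → 6.6%.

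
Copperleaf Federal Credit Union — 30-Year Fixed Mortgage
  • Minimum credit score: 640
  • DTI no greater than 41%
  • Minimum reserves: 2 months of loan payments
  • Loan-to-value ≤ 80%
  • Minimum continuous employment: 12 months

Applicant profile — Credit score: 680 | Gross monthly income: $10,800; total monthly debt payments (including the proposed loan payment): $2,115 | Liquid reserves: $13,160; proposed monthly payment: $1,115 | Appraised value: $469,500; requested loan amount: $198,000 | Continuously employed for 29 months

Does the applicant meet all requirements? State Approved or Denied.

Credit score 680 ≥ 640 (meets)
DTI: 2,115 ÷ 10,800 = 19.6%, within the 41% cap
Reserves = 13,160/1,115 = 11.8 months ≥ 2
LTV = 198,000/469,500 = 42.2% ≤ 80%
Employment 29 ≥ 12 months
All criteria satisfied.

Approved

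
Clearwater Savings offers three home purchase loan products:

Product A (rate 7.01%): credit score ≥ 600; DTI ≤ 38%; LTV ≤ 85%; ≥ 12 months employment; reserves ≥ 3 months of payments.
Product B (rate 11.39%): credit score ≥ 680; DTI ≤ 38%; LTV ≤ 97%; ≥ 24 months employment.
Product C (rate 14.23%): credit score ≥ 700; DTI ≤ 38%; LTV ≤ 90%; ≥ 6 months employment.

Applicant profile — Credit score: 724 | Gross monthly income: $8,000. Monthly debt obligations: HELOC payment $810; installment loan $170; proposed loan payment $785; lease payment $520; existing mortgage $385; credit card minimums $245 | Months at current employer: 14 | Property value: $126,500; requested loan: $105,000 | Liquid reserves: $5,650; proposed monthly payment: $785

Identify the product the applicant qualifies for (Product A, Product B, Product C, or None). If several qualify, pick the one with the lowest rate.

Total debts = (810 + 170 + 785 + 520 + 385 + 245) = 2,915; DTI = 2,915/8,000 = 36.4%.
LTV = 105,000/126,500 = 83%.
Reserves = 5,650/785 = 7.2 months.
Product A: score 724 ≥ 600; DTI 36.4% ≤ 38%; LTV 83% ≤ 85%; employment 14 ≥ 12 mo; reserves 7.2 ≥ 3 mo → qualifies.
Product B: score 724 ≥ 680; DTI 36.4% ≤ 38%; LTV 83% ≤ 97%; employment 14 < 24 mo → does not qualify.
Product C: score 724 ≥ 700; DTI 36.4% ≤ 38%; LTV 83% ≤ 90%; employment 14 ≥ 6 mo → qualifies.
Qualifying: Product A, Product C. Lowest rate is 7.01% → Product A.

Product A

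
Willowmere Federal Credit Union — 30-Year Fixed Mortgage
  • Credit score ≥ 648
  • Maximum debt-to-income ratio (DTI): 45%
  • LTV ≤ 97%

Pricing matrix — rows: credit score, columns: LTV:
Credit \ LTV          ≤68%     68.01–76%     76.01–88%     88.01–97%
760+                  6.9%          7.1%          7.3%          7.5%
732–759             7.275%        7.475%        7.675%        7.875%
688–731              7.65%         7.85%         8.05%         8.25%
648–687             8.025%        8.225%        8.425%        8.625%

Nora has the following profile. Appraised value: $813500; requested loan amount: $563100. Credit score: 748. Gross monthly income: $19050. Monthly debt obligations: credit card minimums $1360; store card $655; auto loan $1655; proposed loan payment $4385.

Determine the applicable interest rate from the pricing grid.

7.475%

Credit score 748 ≥ 648; Total monthly debts = (1,360 + 655 + 1,655 + 4,385) = 8,055. DTI = 8,055/19,050 = 42.3% ≤ 45%
Loan-to-value = 563,100/813,500 = 69.2% — pass (97% max)
Credit 748 → row 732–759; LTV 69.2% → column 68.01–76%. Grid cell → 7.475%.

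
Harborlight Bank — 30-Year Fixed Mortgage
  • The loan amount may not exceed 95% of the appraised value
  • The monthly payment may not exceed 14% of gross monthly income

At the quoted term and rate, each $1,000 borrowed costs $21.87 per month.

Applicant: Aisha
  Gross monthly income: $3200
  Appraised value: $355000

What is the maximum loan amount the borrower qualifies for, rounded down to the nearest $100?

$20,400

Payment cap: 14% × $3,200 = $448/month.
At $21.87 per $1,000, that supports 448/21.87 × 1,000 ≈ $20,484 → $20,400.
LTV cap: 95% × $355,000 = $337,250 → $337,200.
Binding constraint: payment-to-income.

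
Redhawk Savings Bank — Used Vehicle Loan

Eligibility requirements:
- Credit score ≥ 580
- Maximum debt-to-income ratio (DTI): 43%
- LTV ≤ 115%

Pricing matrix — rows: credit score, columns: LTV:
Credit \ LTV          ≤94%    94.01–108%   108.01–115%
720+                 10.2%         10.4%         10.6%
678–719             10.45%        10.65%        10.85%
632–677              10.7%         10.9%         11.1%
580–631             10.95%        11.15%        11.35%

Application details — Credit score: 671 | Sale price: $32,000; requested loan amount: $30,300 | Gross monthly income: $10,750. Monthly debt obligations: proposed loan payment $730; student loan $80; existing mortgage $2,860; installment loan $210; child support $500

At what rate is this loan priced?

10.9%

Credit score 671 ≥ 580; Total monthly debts = (730 + 80 + 2,860 + 210 + 500) = 4,380. DTI = 4,380/10,750 = 40.7% ≤ 43%
LTV: 30,300 ÷ 32,000 = 94.7%, within 115% cap
Row: 671 falls in 632–677. Column: 94.7% falls in 94.01–108%. Rate = 10.9%.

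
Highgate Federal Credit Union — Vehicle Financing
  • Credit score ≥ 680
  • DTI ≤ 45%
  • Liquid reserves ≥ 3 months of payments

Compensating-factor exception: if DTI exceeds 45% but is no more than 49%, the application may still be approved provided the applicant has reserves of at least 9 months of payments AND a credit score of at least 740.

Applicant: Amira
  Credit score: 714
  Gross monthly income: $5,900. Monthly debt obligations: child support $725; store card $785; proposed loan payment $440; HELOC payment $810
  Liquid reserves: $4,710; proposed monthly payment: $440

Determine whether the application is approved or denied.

Credit score 714 ≥ 680 (meets base)
Total debts = (725 + 785 + 440 + 810) = 2,760. DTI = 2,760/5,900 = 46.8% > 45% — standard DTI limit exceeded.
Reserves = 4,710/440 = 10.7 months ≥ 3
DTI 46.8% is within the 45%–49% exception band; checking compensating factors.
Reserves 10.7 ≥ 9 months; credit score 714 < 740.
Compensating-factor requirement not fully met.

Denied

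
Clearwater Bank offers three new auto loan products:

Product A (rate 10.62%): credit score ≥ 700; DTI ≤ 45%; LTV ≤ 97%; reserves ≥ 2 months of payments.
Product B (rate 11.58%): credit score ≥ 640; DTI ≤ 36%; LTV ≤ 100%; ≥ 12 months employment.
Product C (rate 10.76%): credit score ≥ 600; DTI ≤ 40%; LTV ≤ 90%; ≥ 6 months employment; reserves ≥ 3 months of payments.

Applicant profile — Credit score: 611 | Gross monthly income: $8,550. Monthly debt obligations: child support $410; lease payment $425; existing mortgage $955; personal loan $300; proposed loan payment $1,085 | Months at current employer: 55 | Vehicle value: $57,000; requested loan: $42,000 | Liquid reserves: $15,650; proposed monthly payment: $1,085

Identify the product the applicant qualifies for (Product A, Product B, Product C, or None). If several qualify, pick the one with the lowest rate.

Total debts = (410 + 425 + 955 + 300 + 1,085) = 3,175; DTI = 3,175/8,550 = 37.1%.
LTV = 42,000/57,000 = 73.7%.
Reserves = 15,650/1,085 = 14.4 months.
Product A: score 611 < 700; DTI 37.1% ≤ 45%; LTV 73.7% ≤ 97%; reserves 14.4 ≥ 2 mo → does not qualify.
Product B: score 611 < 640; DTI 37.1% > 36%; LTV 73.7% ≤ 100%; employment 55 ≥ 12 mo → does not qualify.
Product C: score 611 ≥ 600; DTI 37.1% ≤ 40%; LTV 73.7% ≤ 90%; employment 55 ≥ 6 mo; reserves 14.4 ≥ 3 mo → qualifies.

Product C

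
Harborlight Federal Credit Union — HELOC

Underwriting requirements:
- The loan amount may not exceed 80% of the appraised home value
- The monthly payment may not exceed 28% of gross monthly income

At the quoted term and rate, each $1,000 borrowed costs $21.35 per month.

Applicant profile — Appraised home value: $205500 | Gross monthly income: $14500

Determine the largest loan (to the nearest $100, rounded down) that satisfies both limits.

Payment cap: 28% × $14,500 = $4,060/month.
At $21.35 per $1,000, that supports 4,060/21.35 × 1,000 ≈ $190,163 → $190,100.
LTV cap: 80% × $205,500 = $164,400 → $164,400.
Binding constraint: loan-to-value.

$164,400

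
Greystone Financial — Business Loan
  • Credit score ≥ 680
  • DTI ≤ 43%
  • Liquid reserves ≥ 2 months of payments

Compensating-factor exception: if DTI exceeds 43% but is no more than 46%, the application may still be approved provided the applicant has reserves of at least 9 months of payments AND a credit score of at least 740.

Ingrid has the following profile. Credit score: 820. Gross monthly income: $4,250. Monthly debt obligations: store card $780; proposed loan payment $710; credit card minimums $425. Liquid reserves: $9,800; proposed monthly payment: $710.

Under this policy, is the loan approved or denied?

Credit score 820 ≥ 680 (meets base)
Total debts = (780 + 710 + 425) = 1,915. DTI: 1,915 ÷ 4,250 = 45.1%, over the 43% base limit.
Reserves: 9,800 ÷ 710 = 13.8 months (meets 2-month minimum)
45.1% falls in the override range (43%–46%), so the compensating-factor test applies.
Override check — reserves: 13.8 mo (ok); score: 820 (ok).
Both override conditions satisfied; DTI exception granted.

Approved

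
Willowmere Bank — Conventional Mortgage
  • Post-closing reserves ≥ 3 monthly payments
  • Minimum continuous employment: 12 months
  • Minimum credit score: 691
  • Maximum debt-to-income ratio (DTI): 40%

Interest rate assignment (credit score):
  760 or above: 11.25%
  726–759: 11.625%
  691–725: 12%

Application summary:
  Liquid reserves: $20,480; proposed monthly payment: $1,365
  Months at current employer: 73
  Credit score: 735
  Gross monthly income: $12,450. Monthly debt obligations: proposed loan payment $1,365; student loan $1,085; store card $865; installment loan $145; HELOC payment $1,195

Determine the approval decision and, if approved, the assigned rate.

Approved at 11.625%

Credit score 735 ≥ 691 (meets minimum)
Total monthly debts = (1,365 + 1,085 + 865 + 145 + 1,195) = 4,655. Debt-to-income = 4,655/12,450 = 37.4% — meets 40% limit
Employment 73 ≥ 12 months
Liquid reserves cover 20,480/1,365 = 15.0 months — ≥ 3 required
All requirements met. Score 735 falls in the 726–759 tier → 11.625%.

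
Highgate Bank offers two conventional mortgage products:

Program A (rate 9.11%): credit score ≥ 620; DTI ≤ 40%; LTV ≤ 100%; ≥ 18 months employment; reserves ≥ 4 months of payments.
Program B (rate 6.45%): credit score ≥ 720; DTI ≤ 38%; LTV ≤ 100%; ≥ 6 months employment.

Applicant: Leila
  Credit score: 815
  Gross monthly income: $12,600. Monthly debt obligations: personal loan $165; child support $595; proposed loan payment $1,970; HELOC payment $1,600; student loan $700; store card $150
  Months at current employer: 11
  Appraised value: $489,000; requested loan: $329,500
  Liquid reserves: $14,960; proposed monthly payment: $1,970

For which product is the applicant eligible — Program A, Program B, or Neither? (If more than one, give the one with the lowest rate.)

Total debts = (165 + 595 + 1,970 + 1,600 + 700 + 150) = 5,180; DTI = 5,180/12,600 = 41.1%.
LTV = 329,500/489,000 = 67.4%.
Reserves = 14,960/1,970 = 7.6 months.
Program A: score 815 ≥ 620; DTI 41.1% > 40%; LTV 67.4% ≤ 100%; employment 11 < 18 mo; reserves 7.6 ≥ 4 mo → does not qualify.
Program B: score 815 ≥ 720; DTI 41.1% > 38%; LTV 67.4% ≤ 100%; employment 11 ≥ 6 mo → does not qualify.

Neither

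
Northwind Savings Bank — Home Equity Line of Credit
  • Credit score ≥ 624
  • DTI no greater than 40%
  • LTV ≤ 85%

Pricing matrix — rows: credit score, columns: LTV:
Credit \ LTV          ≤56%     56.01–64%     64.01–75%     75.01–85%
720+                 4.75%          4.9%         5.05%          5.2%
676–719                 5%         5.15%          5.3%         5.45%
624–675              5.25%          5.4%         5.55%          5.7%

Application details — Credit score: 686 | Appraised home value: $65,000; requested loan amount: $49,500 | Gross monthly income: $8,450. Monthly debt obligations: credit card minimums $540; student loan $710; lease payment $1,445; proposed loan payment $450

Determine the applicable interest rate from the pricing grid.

Credit score 686 ≥ 624; Total monthly debts = (540 + 710 + 1,445 + 450) = 3,145. Debt-to-income = 3,145/8,450 = 37.2% — meets 40% limit
LTV: 49,500 ÷ 65,000 = 76.2%, within 85% cap
Row: 686 falls in 676–719. Column: 76.2% falls in 75.01–85%. Rate = 5.45%.

5.45%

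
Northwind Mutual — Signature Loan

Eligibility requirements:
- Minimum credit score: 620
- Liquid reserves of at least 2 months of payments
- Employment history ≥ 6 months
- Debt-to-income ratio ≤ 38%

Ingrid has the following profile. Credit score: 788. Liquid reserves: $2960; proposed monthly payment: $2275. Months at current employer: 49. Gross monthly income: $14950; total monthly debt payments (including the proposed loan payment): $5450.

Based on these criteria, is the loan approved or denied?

Denied

Credit score 788 ≥ 620 (meets)
Reserves = 2,960/2,275 = 1.3 months < 2
Employment 49 ≥ 6 months
DTI: 5,450 ÷ 14,950 = 36.5%, within the 38% cap
Fails on reserves.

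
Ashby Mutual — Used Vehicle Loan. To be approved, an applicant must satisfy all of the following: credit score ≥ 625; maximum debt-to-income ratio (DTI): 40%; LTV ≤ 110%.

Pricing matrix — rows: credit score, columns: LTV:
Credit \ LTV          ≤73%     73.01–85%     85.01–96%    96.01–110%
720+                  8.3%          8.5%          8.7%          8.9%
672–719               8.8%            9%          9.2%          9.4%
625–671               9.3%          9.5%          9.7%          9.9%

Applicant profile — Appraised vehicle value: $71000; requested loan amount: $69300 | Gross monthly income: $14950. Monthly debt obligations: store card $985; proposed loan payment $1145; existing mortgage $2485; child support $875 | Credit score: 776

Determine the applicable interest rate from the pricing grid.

Credit score 776 ≥ 625; Total monthly debts = (985 + 1,145 + 2,485 + 875) = 5,490. Debt-to-income = 5,490/14,950 = 36.7% — meets 40% limit
Loan-to-value = 69,300/71,000 = 97.6% — pass (110% max)
Credit 776 → row 720+; LTV 97.6% → column 96.01–110%. Grid cell → 8.9%.

8.9%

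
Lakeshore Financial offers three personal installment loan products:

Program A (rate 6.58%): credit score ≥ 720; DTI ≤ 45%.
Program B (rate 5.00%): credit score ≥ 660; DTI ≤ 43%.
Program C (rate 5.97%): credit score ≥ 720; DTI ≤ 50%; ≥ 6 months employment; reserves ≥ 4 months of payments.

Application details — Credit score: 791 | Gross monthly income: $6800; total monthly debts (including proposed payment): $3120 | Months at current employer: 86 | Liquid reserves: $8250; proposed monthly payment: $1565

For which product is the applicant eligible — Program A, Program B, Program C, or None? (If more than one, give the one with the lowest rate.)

DTI = 3,120/6,800 = 45.9%.
Reserves = 8,250/1,565 = 5.3 months.
Program A: score 791 ≥ 720; DTI 45.9% > 45% → does not qualify.
Program B: score 791 ≥ 660; DTI 45.9% > 43% → does not qualify.
Program C: score 791 ≥ 720; DTI 45.9% ≤ 50%; employment 86 ≥ 6 mo; reserves 5.3 ≥ 4 mo → qualifies.

Program C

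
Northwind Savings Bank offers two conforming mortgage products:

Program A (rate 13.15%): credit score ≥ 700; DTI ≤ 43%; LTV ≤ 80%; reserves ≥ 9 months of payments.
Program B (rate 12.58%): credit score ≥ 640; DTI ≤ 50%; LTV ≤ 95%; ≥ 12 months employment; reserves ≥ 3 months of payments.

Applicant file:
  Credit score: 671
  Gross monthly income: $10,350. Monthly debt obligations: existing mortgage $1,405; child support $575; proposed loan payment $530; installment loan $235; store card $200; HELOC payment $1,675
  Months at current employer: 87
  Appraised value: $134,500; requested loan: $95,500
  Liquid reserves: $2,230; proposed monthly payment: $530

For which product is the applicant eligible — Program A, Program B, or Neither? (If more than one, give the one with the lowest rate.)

Program B

Total debts = (1,405 + 575 + 530 + 235 + 200 + 1,675) = 4,620; DTI = 4,620/10,350 = 44.6%.
LTV = 95,500/134,500 = 71%.
Reserves = 2,230/530 = 4.2 months.
Program A: score 671 < 700; DTI 44.6% > 43%; LTV 71% ≤ 80%; reserves 4.2 < 9 mo → does not qualify.
Program B: score 671 ≥ 640; DTI 44.6% ≤ 50%; LTV 71% ≤ 95%; employment 87 ≥ 12 mo; reserves 4.2 ≥ 3 mo → qualifies.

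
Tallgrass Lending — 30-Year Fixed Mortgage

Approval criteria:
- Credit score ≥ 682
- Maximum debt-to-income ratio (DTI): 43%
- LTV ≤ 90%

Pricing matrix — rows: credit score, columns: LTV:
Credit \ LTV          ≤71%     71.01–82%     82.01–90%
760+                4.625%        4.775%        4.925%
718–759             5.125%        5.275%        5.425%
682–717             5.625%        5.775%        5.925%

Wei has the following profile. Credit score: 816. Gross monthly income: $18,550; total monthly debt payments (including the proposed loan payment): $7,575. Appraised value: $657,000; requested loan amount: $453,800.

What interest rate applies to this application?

4.625%

Credit score 816 ≥ 682; Debt-to-income = 7,575/18,550 = 40.8% — meets 43% limit
LTV: 453,800 ÷ 657,000 = 69.1%, within 90% cap
Credit 816 → row 760+; LTV 69.1% → column ≤71%. Grid cell → 4.625%.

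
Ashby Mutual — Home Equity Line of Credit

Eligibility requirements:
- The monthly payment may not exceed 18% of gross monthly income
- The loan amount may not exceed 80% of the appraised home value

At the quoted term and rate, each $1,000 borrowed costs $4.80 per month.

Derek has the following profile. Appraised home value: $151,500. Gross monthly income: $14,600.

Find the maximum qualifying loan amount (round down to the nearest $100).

$121,200

Payment cap: 18% × $14,600 = $2,628/month.
At $4.80 per $1,000, that supports 2,628/4.80 × 1,000 ≈ $547,500 → $547,500.
LTV cap: 80% × $151,500 = $121,200 → $121,200.
Binding constraint: loan-to-value.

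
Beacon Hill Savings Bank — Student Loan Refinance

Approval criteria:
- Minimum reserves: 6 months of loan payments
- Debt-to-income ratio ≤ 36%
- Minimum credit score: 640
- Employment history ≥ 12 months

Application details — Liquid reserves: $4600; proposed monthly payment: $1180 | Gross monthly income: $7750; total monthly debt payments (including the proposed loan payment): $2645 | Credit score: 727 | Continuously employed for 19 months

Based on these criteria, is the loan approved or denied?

Reserves = 4,600/1,180 = 3.9 months < 6
Debt-to-income = 2,645/7,750 = 34.1% — meets 36% limit
Credit score 727 ≥ 640 (meets)
Employment 19 ≥ 12 months
Fails on reserves.

Denied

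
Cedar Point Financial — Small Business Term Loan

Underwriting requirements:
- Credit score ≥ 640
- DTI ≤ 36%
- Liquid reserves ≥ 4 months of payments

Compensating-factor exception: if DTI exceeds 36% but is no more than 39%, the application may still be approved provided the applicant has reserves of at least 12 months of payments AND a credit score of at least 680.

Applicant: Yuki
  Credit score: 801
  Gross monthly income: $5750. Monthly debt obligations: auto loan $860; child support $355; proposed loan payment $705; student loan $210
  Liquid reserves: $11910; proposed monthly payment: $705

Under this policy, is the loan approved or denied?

Approved

Credit score 801 ≥ 640 (meets base)
Total debts = (860 + 355 + 705 + 210) = 2,130. DTI: 2,130 ÷ 5,750 = 37%, over the 36% base limit.
Liquid reserves cover 11,910/705 = 16.9 months — ≥ 4 required
37% falls in the override range (36%–39%), so the compensating-factor test applies.
Reserves 16.9 ≥ 12 months; credit score 801 ≥ 680.
Both override conditions satisfied; DTI exception granted.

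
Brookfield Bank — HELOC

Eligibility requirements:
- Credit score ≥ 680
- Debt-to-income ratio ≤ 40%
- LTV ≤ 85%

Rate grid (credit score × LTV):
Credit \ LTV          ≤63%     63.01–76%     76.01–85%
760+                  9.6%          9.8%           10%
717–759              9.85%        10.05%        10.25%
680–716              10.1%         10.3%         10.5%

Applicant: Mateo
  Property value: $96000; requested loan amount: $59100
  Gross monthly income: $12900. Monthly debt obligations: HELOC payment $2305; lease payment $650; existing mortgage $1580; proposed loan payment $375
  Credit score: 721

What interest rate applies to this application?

9.85%

Credit score 721 ≥ 680; Total monthly debts = (2,305 + 650 + 1,580 + 375) = 4,910. DTI: 4,910 ÷ 12,900 = 38.1%, within the 40% cap
LTV: 59,100 ÷ 96,000 = 61.6%, within 85% cap
Row: 721 falls in 717–759. Column: 61.6% falls in ≤63%. Rate = 9.85%.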